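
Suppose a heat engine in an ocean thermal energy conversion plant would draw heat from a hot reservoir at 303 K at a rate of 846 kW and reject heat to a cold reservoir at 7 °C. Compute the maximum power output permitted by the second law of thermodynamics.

T_C = 7 °C → 7 + 273.15 = 280.15 K.
By the Carnot theorem, η_max = 1 − T_C/T_H = 1 − 280.15/303.00 = 0.0754.
W_max = η_max · Q_H = 0.0754 × 846 = 63.8 kW.

Ẇ_max ≈ 63.8 kW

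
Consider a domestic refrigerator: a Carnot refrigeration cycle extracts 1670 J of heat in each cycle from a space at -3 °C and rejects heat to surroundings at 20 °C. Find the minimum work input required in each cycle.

T_H = 20 °C → 20 + 273.15 = 293.15 K.
T_C = -3 °C → -3 + 273.15 = 270.15 K.
COP_R = T_C/(T_H − T_C) = 270.15/23.00 = 11.7457.
W = Q_C/COP_R = 1670/11.7457 = 142 J.

W_in ≈ 142 J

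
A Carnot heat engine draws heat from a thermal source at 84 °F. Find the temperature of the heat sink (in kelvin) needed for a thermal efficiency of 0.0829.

T_C ≈ 277.0 K

T_H = 84 °F → (84 − 32) × 5/9 = 28.89 °C = 302.04 K.
From η = 1 − T_C/T_H, T_C = T_H·(1 − η) = 302.04 × (1 − 0.0829) = 277.0 K.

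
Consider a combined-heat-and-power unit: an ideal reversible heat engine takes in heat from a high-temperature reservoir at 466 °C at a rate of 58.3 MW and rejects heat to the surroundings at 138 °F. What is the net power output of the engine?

Ẇ ≈ 32.11 MW

T_H = 466 °C → 466 + 273.15 = 739.15 K.
T_C = 138 °F → (138 − 32) × 5/9 = 58.89 °C = 332.04 K.
The Carnot efficiency is η = 1 − T_C/T_H = 1 − 332.04/739.15 = 0.5508.
W = η·Q_H = 0.5508 × 58.3 = 32.11 MW.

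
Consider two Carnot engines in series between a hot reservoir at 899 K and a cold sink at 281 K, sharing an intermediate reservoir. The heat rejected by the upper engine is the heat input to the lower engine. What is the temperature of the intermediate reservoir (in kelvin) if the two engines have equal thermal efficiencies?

Equal efficiencies require 1 − T_m/T_H = 1 − T_C/T_m, i.e. T_m/T_H = T_C/T_m, so T_m = √(T_H·T_C) = √(899.00 × 281.00) = 503 K.

T_m ≈ 503 K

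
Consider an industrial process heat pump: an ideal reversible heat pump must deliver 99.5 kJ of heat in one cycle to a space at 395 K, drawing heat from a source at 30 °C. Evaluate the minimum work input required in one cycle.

T_C = 30 °C → 30 + 273.15 = 303.15 K.
For a reversible heat pump, COP_HP = T_H/(T_H − T_C) = 395.00/91.85 = 4.3005.
W = Q_H/COP_HP = 99.5/4.3005 = 23.1 kJ.

W_in ≈ 23.1 kJ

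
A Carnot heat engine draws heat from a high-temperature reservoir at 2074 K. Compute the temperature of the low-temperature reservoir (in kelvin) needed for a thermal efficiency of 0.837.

From η = 1 − T_C/T_H, T_C = T_H·(1 − η) = 2074.00 × (1 − 0.837) = 338.1 K.

T_C ≈ 338.1 K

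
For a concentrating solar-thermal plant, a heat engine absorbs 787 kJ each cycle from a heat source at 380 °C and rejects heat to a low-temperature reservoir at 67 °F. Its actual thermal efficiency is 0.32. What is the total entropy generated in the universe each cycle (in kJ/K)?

ΔS_univ ≈ 0.6241 kJ/K

T_H = 380 °C → 380 + 273.15 = 653.15 K.
T_C = 67 °F → (67 − 32) × 5/9 = 19.44 °C = 292.59 K.
W = η·Q_H = 0.32 × 787 = 251.8 kJ, so Q_C = Q_H − W = 535.2 kJ.
The hot reservoir loses entropy Q_H/T_H = 787/653.15 = 1.205 kJ/K; the cold reservoir gains Q_C/T_C = 535.2/292.59 = 1.829 kJ/K.
ΔS_univ = −Q_H/T_H + Q_C/T_C = 0.6241 kJ/K (> 0, since η = 0.32 < η_Carnot = 0.552).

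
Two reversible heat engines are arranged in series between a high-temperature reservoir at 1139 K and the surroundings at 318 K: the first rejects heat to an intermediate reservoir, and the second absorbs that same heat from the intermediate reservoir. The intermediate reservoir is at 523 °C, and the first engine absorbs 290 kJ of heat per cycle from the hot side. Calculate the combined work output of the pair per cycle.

Two reversible stages in series are equivalent to a single Carnot engine between T_H and T_C, so η_total = 1 − T_C/T_H = 1 − 318.00/1139.00 = 0.7208.
W_total = η_total · Q_H = 0.7208 × 290 = 209 kJ.

W_total ≈ 209 kJ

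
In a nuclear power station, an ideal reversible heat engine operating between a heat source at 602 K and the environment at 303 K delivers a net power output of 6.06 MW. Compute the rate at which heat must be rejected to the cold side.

Q̇_C ≈ 6.14 MW

For a reversible engine, η = 1 − T_C/T_H = 1 − 303.00/602.00 = 0.4967.
Since Q_C/Q_H = T_C/T_H and Q_H = W/η, Q_C = W·T_C/(T_H − T_C) = 6.06 × 303.00/299.00 = 6.14 MW.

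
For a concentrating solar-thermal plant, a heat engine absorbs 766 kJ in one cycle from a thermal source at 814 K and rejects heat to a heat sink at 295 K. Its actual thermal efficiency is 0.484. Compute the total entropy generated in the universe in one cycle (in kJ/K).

W = η·Q_H = 0.484 × 766 = 370.7 kJ, so Q_C = Q_H − W = 395.3 kJ.
Reservoir entropy changes: ΔS_H = −Q_H/T_H = −766/814.00 = -0.9410 kJ/K and ΔS_C = +Q_C/T_C = 395.3/295.00 = 1.340 kJ/K.
ΔS_univ = −Q_H/T_H + Q_C/T_C = 0.399 kJ/K (> 0, since η = 0.484 < η_Carnot = 0.638).

ΔS_univ ≈ 0.399 kJ/K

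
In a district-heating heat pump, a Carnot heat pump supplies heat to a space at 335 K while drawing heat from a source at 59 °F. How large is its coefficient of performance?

T_C = 59 °F → (59 − 32) × 5/9 = 15.00 °C = 288.15 K.
Reversible heating COP: COP_HP = T_H/(T_H − T_C) = 335.00/(335.00 − 288.15) = 7.15.

COP_HP ≈ 7.15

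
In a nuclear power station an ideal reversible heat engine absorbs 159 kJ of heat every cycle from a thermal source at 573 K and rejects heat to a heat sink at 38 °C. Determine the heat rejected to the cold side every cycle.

Q_C ≈ 86.3 kJ

T_C = 38 °C → 38 + 273.15 = 311.15 K.
Since the cycle is reversible, η = 1 − T_C/T_H = 1 − 311.15/573.00 = 0.4570.
For a reversible cycle Q_C/Q_H = T_C/T_H, so Q_C = 159 × 311.15/573.00 = 86.3 kJ.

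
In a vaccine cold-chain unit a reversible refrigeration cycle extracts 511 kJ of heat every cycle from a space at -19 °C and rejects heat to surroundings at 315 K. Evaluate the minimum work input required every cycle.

W_in ≈ 122 kJ

T_C = -19 °C → -19 + 273.15 = 254.15 K.
The reversible coefficient of performance is COP_R = T_C/(T_H − T_C) = 254.15/60.85 = 4.1767.
W = Q_C/COP_R = 511/4.1767 = 122 kJ.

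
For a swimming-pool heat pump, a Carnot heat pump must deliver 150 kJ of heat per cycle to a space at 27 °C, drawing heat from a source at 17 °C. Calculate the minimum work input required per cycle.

W_in ≈ 5.00 kJ

T_H = 27 °C → 27 + 273.15 = 300.15 K.
T_C = 17 °C → 17 + 273.15 = 290.15 K.
For a reversible heat pump, COP_HP = T_H/(T_H − T_C) = 300.15/10.00 = 30.0150.
W = Q_H/COP_HP = 150/30.0150 = 5.00 kJ.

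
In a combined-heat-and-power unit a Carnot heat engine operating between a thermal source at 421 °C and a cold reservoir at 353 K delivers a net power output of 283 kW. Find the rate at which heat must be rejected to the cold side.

T_H = 421 °C → 421 + 273.15 = 694.15 K.
η_rev = 1 − T_C/T_H = 1 − 353.00/694.15 = 0.4915.
Since Q_C/Q_H = T_C/T_H and Q_H = W/η, Q_C = W·T_C/(T_H − T_C) = 283 × 353.00/341.15 = 293 kW.

Q̇_C ≈ 293 kW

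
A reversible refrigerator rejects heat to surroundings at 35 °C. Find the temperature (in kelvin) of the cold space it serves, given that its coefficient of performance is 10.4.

T_C ≈ 281.1 K

T_H = 35 °C → 35 + 273.15 = 308.15 K.
COP_R = T_C/(T_H − T_C) ⇒ T_C = T_H·COP_R/(1 + COP_R) = 308.15 × 10.4/(1 + 10.4) = 281.1 K.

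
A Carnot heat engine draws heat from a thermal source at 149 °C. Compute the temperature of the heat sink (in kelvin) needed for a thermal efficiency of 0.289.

T_H = 149 °C → 149 + 273.15 = 422.15 K.
From η = 1 − T_C/T_H, T_C = T_H·(1 − η) = 422.15 × (1 − 0.289) = 300 K.

T_C ≈ 300 K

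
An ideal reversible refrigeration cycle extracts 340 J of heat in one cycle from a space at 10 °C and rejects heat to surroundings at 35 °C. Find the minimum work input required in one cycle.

W_in ≈ 30.0 J

T_H = 35 °C → 35 + 273.15 = 308.15 K.
T_C = 10 °C → 10 + 273.15 = 283.15 K.
Carnot COP: COP_R = T_C/(T_H − T_C) = 283.15/25.00 = 11.3260.
W = Q_C/COP_R = 340/11.3260 = 30.0 J.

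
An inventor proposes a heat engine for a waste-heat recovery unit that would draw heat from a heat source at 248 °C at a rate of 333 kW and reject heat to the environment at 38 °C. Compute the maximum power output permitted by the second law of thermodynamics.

T_H = 248 °C → 248 + 273.15 = 521.15 K.
T_C = 38 °C → 38 + 273.15 = 311.15 K.
By the Carnot theorem, η_max = 1 − T_C/T_H = 1 − 311.15/521.15 = 0.4030.
W_max = η_max · Q_H = 0.4030 × 333 = 134 kW.

Ẇ_max ≈ 134 kW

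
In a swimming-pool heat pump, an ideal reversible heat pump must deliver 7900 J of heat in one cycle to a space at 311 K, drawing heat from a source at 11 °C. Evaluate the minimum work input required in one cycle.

T_C = 11 °C → 11 + 273.15 = 284.15 K.
For a reversible heat pump, COP_HP = T_H/(T_H − T_C) = 311.00/26.85 = 11.5829.
W = Q_H/COP_HP = 7900/11.5829 = 682 J.

W_in ≈ 682 J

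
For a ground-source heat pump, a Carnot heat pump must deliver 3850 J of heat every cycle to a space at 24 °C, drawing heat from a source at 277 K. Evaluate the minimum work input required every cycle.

T_H = 24 °C → 24 + 273.15 = 297.15 K.
For a reversible heat pump, COP_HP = T_H/(T_H − T_C) = 297.15/20.15 = 14.7469.
W = Q_H/COP_HP = 3850/14.7469 = 261 J.

W_in ≈ 261 J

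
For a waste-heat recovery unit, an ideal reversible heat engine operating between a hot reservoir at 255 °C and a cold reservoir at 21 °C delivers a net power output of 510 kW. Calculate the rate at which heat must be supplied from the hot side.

Q̇_H ≈ 1150 kW

T_H = 255 °C → 255 + 273.15 = 528.15 K.
T_C = 21 °C → 21 + 273.15 = 294.15 K.
The Carnot efficiency is η = 1 − T_C/T_H = 1 − 294.15/528.15 = 0.4431.
Q_H = W/η = 510/0.4431 = 1150 kW.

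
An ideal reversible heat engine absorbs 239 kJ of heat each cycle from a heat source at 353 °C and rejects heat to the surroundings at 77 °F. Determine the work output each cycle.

T_H = 353 °C → 353 + 273.15 = 626.15 K.
T_C = 77 °F → (77 − 32) × 5/9 = 25.00 °C = 298.15 K.
Since the cycle is reversible, η = 1 − T_C/T_H = 1 − 298.15/626.15 = 0.5238.
W = η·Q_H = 0.5238 × 239 = 125.2 kJ.

W ≈ 125.2 kJ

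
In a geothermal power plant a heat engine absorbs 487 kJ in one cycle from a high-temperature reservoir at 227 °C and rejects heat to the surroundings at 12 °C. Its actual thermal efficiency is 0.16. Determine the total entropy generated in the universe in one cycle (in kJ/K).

ΔS_univ ≈ 0.461 kJ/K

T_H = 227 °C → 227 + 273.15 = 500.15 K.
T_C = 12 °C → 12 + 273.15 = 285.15 K.
W = η·Q_H = 0.16 × 487 = 77.92 kJ, so Q_C = Q_H − W = 409.1 kJ.
Entropy balance on the reservoirs: −Q_H/T_H = -0.9737 kJ/K, +Q_C/T_C = 1.435 kJ/K.
ΔS_univ = −Q_H/T_H + Q_C/T_C = 0.461 kJ/K (> 0, since η = 0.16 < η_Carnot = 0.430).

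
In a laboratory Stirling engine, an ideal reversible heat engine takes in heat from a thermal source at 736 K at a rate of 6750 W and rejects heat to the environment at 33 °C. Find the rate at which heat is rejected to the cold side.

T_C = 33 °C → 33 + 273.15 = 306.15 K.
Carnot efficiency: η = 1 − T_C/T_H = 1 − 306.15/736.00 = 0.5840.
For a reversible cycle Q_C/Q_H = T_C/T_H, so Q_C = 6750 × 306.15/736.00 = 2808 W.

Q̇_C ≈ 2808 W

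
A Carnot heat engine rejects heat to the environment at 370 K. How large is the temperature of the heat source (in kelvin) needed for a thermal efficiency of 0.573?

T_H ≈ 867 K

From η = 1 − T_C/T_H, solving for T_H gives T_H = T_C/(1 − η) = 370.00/(1 − 0.573) = 867 K.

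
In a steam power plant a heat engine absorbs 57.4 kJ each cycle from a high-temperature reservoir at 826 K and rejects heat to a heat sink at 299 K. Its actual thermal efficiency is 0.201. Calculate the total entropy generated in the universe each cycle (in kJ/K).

ΔS_univ ≈ 0.0839 kJ/K

W = η·Q_H = 0.201 × 57.4 = 11.54 kJ, so Q_C = Q_H − W = 45.86 kJ.
Reservoir entropy changes: ΔS_H = −Q_H/T_H = −57.4/826.00 = -0.06949 kJ/K and ΔS_C = +Q_C/T_C = 45.86/299.00 = 0.1534 kJ/K.
ΔS_univ = −Q_H/T_H + Q_C/T_C = 0.0839 kJ/K (> 0, since η = 0.201 < η_Carnot = 0.638).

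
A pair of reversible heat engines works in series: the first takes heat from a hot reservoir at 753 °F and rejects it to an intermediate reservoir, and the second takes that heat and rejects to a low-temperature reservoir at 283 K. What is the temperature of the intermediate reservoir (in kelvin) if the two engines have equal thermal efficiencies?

T_H = 753 °F → (753 − 32) × 5/9 = 400.56 °C = 673.71 K.
Equal efficiencies require 1 − T_m/T_H = 1 − T_C/T_m, i.e. T_m/T_H = T_C/T_m, so T_m = √(T_H·T_C) = √(673.71 × 283.00) = 436.6 K.

T_m ≈ 436.6 K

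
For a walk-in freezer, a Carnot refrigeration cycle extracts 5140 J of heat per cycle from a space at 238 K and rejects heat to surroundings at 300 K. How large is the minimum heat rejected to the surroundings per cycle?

Q_H ≈ 6480 J

For a reversible cycle Q_H/Q_C = T_H/T_C, so Q_H = Q_C·T_H/T_C = 5140 × 300.00/238.00 = 6480 J.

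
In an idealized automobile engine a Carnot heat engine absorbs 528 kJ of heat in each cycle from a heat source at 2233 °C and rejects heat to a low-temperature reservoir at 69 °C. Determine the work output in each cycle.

T_H = 2233 °C → 2233 + 273.15 = 2506.15 K.
T_C = 69 °C → 69 + 273.15 = 342.15 K.
η_rev = 1 − T_C/T_H = 1 − 342.15/2506.15 = 0.8635.
W = η·Q_H = 0.8635 × 528 = 456 kJ.

W ≈ 456 kJ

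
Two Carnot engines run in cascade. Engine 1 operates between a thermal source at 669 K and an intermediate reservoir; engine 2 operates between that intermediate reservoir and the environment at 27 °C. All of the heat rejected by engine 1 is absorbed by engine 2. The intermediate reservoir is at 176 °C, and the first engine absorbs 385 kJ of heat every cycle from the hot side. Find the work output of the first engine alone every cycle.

W₁ ≈ 126.5 kJ

T_C = 27 °C → 27 + 273.15 = 300.15 K.
T_m = 176 °C → 176 + 273.15 = 449.15 K.
First-stage efficiency η₁ = 1 − T_m/T_H = 1 − 449.15/669.00 = 0.3286.
W₁ = η₁·Q_H = 0.3286 × 385 = 126.5 kJ.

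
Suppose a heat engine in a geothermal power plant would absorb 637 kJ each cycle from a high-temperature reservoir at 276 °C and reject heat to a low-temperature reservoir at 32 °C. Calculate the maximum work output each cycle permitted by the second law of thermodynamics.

T_H = 276 °C → 276 + 273.15 = 549.15 K.
T_C = 32 °C → 32 + 273.15 = 305.15 K.
The upper bound on efficiency is η_max = 1 − T_C/T_H = 1 − 305.15/549.15 = 0.4443.
W_max = η_max · Q_H = 0.4443 × 637 = 283 kJ.

W_max ≈ 283 kJ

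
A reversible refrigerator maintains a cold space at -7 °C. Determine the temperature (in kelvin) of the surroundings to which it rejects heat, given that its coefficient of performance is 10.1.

T_H ≈ 293 K

T_C = -7 °C → -7 + 273.15 = 266.15 K.
COP_R = T_C/(T_H − T_C) ⇒ T_H = T_C·(1 + 1/COP_R) = 266.15 × (1 + 1/10.1) = 293 K.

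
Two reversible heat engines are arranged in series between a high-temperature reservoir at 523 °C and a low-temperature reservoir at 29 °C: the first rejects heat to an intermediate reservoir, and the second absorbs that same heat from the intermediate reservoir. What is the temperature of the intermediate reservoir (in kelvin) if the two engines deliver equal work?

T_m ≈ 549.1 K

T_H = 523 °C → 523 + 273.15 = 796.15 K.
T_C = 29 °C → 29 + 273.15 = 302.15 K.
For reversible stages Q_m = Q_H·(T_m/T_H). Setting W₁ = Q_H(1 − T_m/T_H) equal to W₂ = Q_m(1 − T_C/T_m) = Q_H·(T_m − T_C)/T_H gives T_H − T_m = T_m − T_C, so T_m = (T_H + T_C)/2 = (796.15 + 302.15)/2 = 549.1 K.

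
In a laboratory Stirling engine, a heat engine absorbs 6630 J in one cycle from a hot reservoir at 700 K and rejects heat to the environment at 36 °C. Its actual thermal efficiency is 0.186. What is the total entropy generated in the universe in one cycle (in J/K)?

ΔS_univ ≈ 7.986 J/K

T_C = 36 °C → 36 + 273.15 = 309.15 K.
W = η·Q_H = 0.186 × 6630 = 1233 J, so Q_C = Q_H − W = 5397 J.
Entropy balance on the reservoirs: −Q_H/T_H = -9.471 J/K, +Q_C/T_C = 17.46 J/K.
ΔS_univ = −Q_H/T_H + Q_C/T_C = 7.986 J/K (> 0, since η = 0.186 < η_Carnot = 0.558).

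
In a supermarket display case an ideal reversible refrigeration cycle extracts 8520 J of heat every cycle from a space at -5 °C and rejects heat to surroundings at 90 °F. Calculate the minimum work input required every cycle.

T_H = 90 °F → (90 − 32) × 5/9 = 32.22 °C = 305.37 K.
T_C = -5 °C → -5 + 273.15 = 268.15 K.
Carnot COP: COP_R = T_C/(T_H − T_C) = 268.15/37.22 = 7.2040.
W = Q_C/COP_R = 8520/7.2040 = 1183 J.

W_in ≈ 1183 J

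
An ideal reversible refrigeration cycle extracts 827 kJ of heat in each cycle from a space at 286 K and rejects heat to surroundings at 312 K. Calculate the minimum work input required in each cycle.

W_in ≈ 75.2 kJ

For a reversible refrigerator, COP_R = T_C/(T_H − T_C) = 286.00/26.00 = 11.0000.
W = Q_C/COP_R = 827/11.0000 = 75.2 kJ.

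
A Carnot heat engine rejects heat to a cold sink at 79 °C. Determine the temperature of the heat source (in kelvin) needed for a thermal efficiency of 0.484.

T_H ≈ 682 K

T_C = 79 °C → 79 + 273.15 = 352.15 K.
From η = 1 − T_C/T_H, solving for T_H gives T_H = T_C/(1 − η) = 352.15/(1 − 0.484) = 682 K.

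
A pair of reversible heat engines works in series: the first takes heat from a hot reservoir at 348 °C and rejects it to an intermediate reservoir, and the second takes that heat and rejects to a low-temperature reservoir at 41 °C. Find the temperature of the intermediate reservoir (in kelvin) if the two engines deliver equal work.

T_H = 348 °C → 348 + 273.15 = 621.15 K.
T_C = 41 °C → 41 + 273.15 = 314.15 K.
For reversible stages Q_m = Q_H·(T_m/T_H). Setting W₁ = Q_H(1 − T_m/T_H) equal to W₂ = Q_m(1 − T_C/T_m) = Q_H·(T_m − T_C)/T_H gives T_H − T_m = T_m − T_C, so T_m = (T_H + T_C)/2 = (621.15 + 314.15)/2 = 467.6 K.

T_m ≈ 467.6 K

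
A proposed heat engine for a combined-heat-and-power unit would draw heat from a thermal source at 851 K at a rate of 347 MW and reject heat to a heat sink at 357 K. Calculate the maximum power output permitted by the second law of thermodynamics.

The upper bound on efficiency is η_max = 1 − T_C/T_H = 1 − 357.00/851.00 = 0.5805.
W_max = η_max · Q_H = 0.5805 × 347 = 201 MW.

Ẇ_max ≈ 201 MW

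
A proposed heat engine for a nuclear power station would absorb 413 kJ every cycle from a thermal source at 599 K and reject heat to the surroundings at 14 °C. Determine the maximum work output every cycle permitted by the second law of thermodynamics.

T_C = 14 °C → 14 + 273.15 = 287.15 K.
The second-law ceiling is the Carnot efficiency, η_max = 1 − T_C/T_H = 1 − 287.15/599.00 = 0.5206.
W_max = η_max · Q_H = 0.5206 × 413 = 215 kJ.

W_max ≈ 215 kJ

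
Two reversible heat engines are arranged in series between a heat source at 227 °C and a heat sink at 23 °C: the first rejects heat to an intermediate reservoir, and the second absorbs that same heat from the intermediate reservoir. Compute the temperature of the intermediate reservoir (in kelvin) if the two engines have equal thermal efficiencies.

T_H = 227 °C → 227 + 273.15 = 500.15 K.
T_C = 23 °C → 23 + 273.15 = 296.15 K.
Equal efficiencies require 1 − T_m/T_H = 1 − T_C/T_m, i.e. T_m/T_H = T_C/T_m, so T_m = √(T_H·T_C) = √(500.15 × 296.15) = 384.9 K.

T_m ≈ 384.9 K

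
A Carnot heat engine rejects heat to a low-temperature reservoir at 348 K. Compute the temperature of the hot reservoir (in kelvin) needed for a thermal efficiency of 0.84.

T_H ≈ 2170 K

From η = 1 − T_C/T_H, solving for T_H gives T_H = T_C/(1 − η) = 348.00/(1 − 0.84) = 2170 K.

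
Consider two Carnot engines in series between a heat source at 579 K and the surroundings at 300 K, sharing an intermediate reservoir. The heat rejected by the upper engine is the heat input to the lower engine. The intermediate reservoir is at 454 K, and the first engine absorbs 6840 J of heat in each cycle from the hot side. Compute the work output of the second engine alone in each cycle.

Heat entering the second stage: Q_m = Q_H·(T_m/T_H) = 6840 × 454.00/579.00 = 5360 J.
Second-stage efficiency η₂ = 1 − T_C/T_m = 1 − 300.00/454.00 = 0.3392, so W₂ = η₂·Q_m = 1820 J.

W₂ ≈ 1820 J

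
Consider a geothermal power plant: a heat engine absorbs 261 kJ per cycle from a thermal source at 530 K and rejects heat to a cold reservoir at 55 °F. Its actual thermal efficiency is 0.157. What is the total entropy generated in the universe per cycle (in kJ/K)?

ΔS_univ ≈ 0.2771 kJ/K

T_C = 55 °F → (55 − 32) × 5/9 = 12.78 °C = 285.93 K.
W = η·Q_H = 0.157 × 261 = 40.98 kJ, so Q_C = Q_H − W = 220.0 kJ.
Entropy balance on the reservoirs: −Q_H/T_H = -0.4925 kJ/K, +Q_C/T_C = 0.7695 kJ/K.
ΔS_univ = −Q_H/T_H + Q_C/T_C = 0.2771 kJ/K (> 0, since η = 0.157 < η_Carnot = 0.461).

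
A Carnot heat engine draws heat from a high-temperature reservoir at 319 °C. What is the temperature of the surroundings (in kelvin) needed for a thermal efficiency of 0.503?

T_H = 319 °C → 319 + 273.15 = 592.15 K.
From η = 1 − T_C/T_H, T_C = T_H·(1 − η) = 592.15 × (1 − 0.503) = 294 K.

T_C ≈ 294 K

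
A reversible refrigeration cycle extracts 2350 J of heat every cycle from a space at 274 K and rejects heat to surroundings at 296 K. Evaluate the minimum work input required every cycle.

W_in ≈ 189 J

For a reversible refrigerator, COP_R = T_C/(T_H − T_C) = 274.00/22.00 = 12.4545.
W = Q_C/COP_R = 2350/12.4545 = 189 J.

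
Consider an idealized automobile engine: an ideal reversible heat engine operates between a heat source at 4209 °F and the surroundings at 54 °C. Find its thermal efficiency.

T_H = 4209 °F → (4209 − 32) × 5/9 = 2320.56 °C = 2593.71 K.
T_C = 54 °C → 54 + 273.15 = 327.15 K.
For a reversible engine, η = 1 − T_C/T_H = 1 − 327.15/2593.71 = 0.874.

η ≈ 0.874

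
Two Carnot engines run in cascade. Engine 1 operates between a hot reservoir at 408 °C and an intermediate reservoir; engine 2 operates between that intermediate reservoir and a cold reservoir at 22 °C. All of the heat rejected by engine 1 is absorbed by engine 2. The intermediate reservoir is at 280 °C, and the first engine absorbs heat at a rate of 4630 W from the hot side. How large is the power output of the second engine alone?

Ẇ₂ ≈ 1754 W

T_H = 408 °C → 408 + 273.15 = 681.15 K.
T_C = 22 °C → 22 + 273.15 = 295.15 K.
T_m = 280 °C → 280 + 273.15 = 553.15 K.
Heat entering the second stage: Q_m = Q_H·(T_m/T_H) = 4630 × 553.15/681.15 = 3760 W.
Second-stage efficiency η₂ = 1 − T_C/T_m = 1 − 295.15/553.15 = 0.4664, so W₂ = η₂·Q_m = 1754 W.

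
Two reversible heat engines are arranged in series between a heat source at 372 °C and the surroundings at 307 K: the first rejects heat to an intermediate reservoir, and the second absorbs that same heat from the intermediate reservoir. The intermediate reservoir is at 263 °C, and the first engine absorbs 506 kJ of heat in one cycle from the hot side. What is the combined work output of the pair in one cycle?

W_total ≈ 265.2 kJ

T_H = 372 °C → 372 + 273.15 = 645.15 K.
Two reversible stages in series are equivalent to a single Carnot engine between T_H and T_C, so η_total = 1 − T_C/T_H = 1 − 307.00/645.15 = 0.5241.
W_total = η_total · Q_H = 0.5241 × 506 = 265.2 kJ.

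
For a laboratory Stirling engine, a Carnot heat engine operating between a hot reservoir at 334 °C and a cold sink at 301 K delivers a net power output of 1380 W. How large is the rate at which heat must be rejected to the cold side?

Q̇_C ≈ 1360 W

T_H = 334 °C → 334 + 273.15 = 607.15 K.
For a reversible engine, η = 1 − T_C/T_H = 1 − 301.00/607.15 = 0.5042.
Since Q_C/Q_H = T_C/T_H and Q_H = W/η, Q_C = W·T_C/(T_H − T_C) = 1380 × 301.00/306.15 = 1360 W.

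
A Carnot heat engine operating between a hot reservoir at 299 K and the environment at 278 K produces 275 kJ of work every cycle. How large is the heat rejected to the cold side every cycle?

Q_C ≈ 3640 kJ

Carnot efficiency: η = 1 − T_C/T_H = 1 − 278.00/299.00 = 0.0702.
Since Q_C/Q_H = T_C/T_H and Q_H = W/η, Q_C = W·T_C/(T_H − T_C) = 275 × 278.00/21.00 = 3640 kJ.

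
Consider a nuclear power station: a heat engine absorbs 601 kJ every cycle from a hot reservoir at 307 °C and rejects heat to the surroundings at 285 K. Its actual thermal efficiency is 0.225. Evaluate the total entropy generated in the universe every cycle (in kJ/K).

T_H = 307 °C → 307 + 273.15 = 580.15 K.
W = η·Q_H = 0.225 × 601 = 135.2 kJ, so Q_C = Q_H − W = 465.8 kJ.
The hot reservoir loses entropy Q_H/T_H = 601/580.15 = 1.036 kJ/K; the cold reservoir gains Q_C/T_C = 465.8/285.00 = 1.634 kJ/K.
ΔS_univ = −Q_H/T_H + Q_C/T_C = 0.598 kJ/K (> 0, since η = 0.225 < η_Carnot = 0.509).

ΔS_univ ≈ 0.598 kJ/K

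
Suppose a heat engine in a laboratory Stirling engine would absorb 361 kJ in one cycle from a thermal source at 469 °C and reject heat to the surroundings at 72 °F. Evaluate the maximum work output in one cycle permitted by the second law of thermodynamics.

W_max ≈ 217 kJ

T_H = 469 °C → 469 + 273.15 = 742.15 K.
T_C = 72 °F → (72 − 32) × 5/9 = 22.22 °C = 295.37 K.
The second-law ceiling is the Carnot efficiency, η_max = 1 − T_C/T_H = 1 − 295.37/742.15 = 0.6020.
W_max = η_max · Q_H = 0.6020 × 361 = 217 kJ.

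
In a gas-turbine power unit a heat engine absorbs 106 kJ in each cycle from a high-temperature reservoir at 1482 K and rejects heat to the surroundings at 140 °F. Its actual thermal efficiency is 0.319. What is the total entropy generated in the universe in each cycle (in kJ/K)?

T_C = 140 °F → (140 − 32) × 5/9 = 60.00 °C = 333.15 K.
W = η·Q_H = 0.319 × 106 = 33.81 kJ, so Q_C = Q_H − W = 72.19 kJ.
The hot reservoir loses entropy Q_H/T_H = 106/1482.00 = 0.07152 kJ/K; the cold reservoir gains Q_C/T_C = 72.19/333.15 = 0.2167 kJ/K.
ΔS_univ = −Q_H/T_H + Q_C/T_C = 0.145 kJ/K (> 0, since η = 0.319 < η_Carnot = 0.775).

ΔS_univ ≈ 0.145 kJ/K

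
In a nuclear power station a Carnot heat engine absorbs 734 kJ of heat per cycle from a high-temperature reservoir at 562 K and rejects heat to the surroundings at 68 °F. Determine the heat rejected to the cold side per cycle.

Q_C ≈ 383 kJ

T_C = 68 °F → (68 − 32) × 5/9 = 20.00 °C = 293.15 K.
Carnot efficiency: η = 1 − T_C/T_H = 1 − 293.15/562.00 = 0.4784.
For a reversible cycle Q_C/Q_H = T_C/T_H, so Q_C = 734 × 293.15/562.00 = 383 kJ.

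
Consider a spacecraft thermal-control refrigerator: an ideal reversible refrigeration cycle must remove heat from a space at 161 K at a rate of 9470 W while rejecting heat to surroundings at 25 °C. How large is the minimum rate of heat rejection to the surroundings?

Q̇_H ≈ 17500 W

T_H = 25 °C → 25 + 273.15 = 298.15 K.
For a reversible cycle Q_H/Q_C = T_H/T_C, so Q_H = Q_C·T_H/T_C = 9470 × 298.15/161.00 = 17500 W.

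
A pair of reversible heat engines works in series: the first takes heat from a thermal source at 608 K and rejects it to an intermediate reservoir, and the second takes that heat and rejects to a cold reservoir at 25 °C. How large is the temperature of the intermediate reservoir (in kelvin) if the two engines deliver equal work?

T_m ≈ 453.1 K

T_C = 25 °C → 25 + 273.15 = 298.15 K.
For reversible stages Q_m = Q_H·(T_m/T_H). Setting W₁ = Q_H(1 − T_m/T_H) equal to W₂ = Q_m(1 − T_C/T_m) = Q_H·(T_m − T_C)/T_H gives T_H − T_m = T_m − T_C, so T_m = (T_H + T_C)/2 = (608.00 + 298.15)/2 = 453.1 K.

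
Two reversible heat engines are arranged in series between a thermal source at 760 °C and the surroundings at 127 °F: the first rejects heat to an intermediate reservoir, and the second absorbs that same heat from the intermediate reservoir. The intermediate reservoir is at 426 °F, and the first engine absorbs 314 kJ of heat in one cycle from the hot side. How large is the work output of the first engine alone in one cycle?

T_H = 760 °C → 760 + 273.15 = 1033.15 K.
T_C = 127 °F → (127 − 32) × 5/9 = 52.78 °C = 325.93 K.
T_m = 426 °F → (426 − 32) × 5/9 = 218.89 °C = 492.04 K.
First-stage efficiency η₁ = 1 − T_m/T_H = 1 − 492.04/1033.15 = 0.5237.
W₁ = η₁·Q_H = 0.5237 × 314 = 164 kJ.

W₁ ≈ 164 kJ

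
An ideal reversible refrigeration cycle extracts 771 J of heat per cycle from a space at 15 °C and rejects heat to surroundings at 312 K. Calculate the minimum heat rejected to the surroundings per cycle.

Q_H ≈ 835 J

T_C = 15 °C → 15 + 273.15 = 288.15 K.
For a reversible cycle Q_H/Q_C = T_H/T_C, so Q_H = Q_C·T_H/T_C = 771 × 312.00/288.15 = 835 J.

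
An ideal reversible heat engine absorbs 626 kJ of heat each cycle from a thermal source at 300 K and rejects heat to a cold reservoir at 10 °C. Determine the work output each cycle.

W ≈ 35.16 kJ

T_C = 10 °C → 10 + 273.15 = 283.15 K.
η_rev = 1 − T_C/T_H = 1 − 283.15/300.00 = 0.0562.
W = η·Q_H = 0.0562 × 626 = 35.16 kJ.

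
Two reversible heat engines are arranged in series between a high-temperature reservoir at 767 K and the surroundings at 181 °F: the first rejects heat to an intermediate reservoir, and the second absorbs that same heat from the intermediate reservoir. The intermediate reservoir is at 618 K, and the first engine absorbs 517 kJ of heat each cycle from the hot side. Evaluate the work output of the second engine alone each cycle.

T_C = 181 °F → (181 − 32) × 5/9 = 82.78 °C = 355.93 K.
Heat entering the second stage: Q_m = Q_H·(T_m/T_H) = 517 × 618.00/767.00 = 417 kJ.
Second-stage efficiency η₂ = 1 − T_C/T_m = 1 − 355.93/618.00 = 0.4241, so W₂ = η₂·Q_m = 177 kJ.

W₂ ≈ 177 kJ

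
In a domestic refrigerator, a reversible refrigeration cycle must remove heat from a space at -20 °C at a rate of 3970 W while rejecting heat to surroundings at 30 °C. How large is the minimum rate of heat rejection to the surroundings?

T_H = 30 °C → 30 + 273.15 = 303.15 K.
T_C = -20 °C → -20 + 273.15 = 253.15 K.
For a reversible cycle Q_H/Q_C = T_H/T_C, so Q_H = Q_C·T_H/T_C = 3970 × 303.15/253.15 = 4754 W.

Q̇_H ≈ 4754 W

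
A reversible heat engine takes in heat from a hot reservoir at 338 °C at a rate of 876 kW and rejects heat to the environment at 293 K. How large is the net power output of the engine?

T_H = 338 °C → 338 + 273.15 = 611.15 K.
η_rev = 1 − T_C/T_H = 1 − 293.00/611.15 = 0.5206.
W = η·Q_H = 0.5206 × 876 = 456 kW.

Ẇ ≈ 456 kW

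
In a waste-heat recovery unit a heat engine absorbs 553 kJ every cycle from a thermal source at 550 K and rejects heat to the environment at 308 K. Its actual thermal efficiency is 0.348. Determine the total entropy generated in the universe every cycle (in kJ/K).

W = η·Q_H = 0.348 × 553 = 192.4 kJ, so Q_C = Q_H − W = 360.6 kJ.
Entropy balance on the reservoirs: −Q_H/T_H = -1.005 kJ/K, +Q_C/T_C = 1.171 kJ/K.
ΔS_univ = −Q_H/T_H + Q_C/T_C = 0.165 kJ/K (> 0, since η = 0.348 < η_Carnot = 0.440).

ΔS_univ ≈ 0.165 kJ/K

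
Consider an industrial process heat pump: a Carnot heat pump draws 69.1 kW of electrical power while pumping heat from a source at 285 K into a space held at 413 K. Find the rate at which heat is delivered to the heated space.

Reversible heating COP: COP_HP = T_H/(T_H − T_C) = 413.00/128.00 = 3.2266.
Q_H = COP_HP · W = 3.2266 × 69.1 = 223.0 kW.

Q̇_H ≈ 223.0 kW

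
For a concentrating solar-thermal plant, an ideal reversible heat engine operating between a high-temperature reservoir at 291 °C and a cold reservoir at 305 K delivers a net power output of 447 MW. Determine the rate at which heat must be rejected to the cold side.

T_H = 291 °C → 291 + 273.15 = 564.15 K.
The Carnot efficiency is η = 1 − T_C/T_H = 1 − 305.00/564.15 = 0.4594.
Since Q_C/Q_H = T_C/T_H and Q_H = W/η, Q_C = W·T_C/(T_H − T_C) = 447 × 305.00/259.15 = 526.1 MW.

Q̇_C ≈ 526.1 MW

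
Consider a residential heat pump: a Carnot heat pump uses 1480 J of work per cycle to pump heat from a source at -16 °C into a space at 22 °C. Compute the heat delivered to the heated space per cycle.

T_H = 22 °C → 22 + 273.15 = 295.15 K.
T_C = -16 °C → -16 + 273.15 = 257.15 K.
Reversible heating COP: COP_HP = T_H/(T_H − T_C) = 295.15/38.00 = 7.7671.
Q_H = COP_HP · W = 7.7671 × 1480 = 11500 J.

Q_H ≈ 11500 J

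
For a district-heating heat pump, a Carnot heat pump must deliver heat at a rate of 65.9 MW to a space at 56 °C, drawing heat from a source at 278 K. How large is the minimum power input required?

T_H = 56 °C → 56 + 273.15 = 329.15 K.
Reversible heating COP: COP_HP = T_H/(T_H − T_C) = 329.15/51.15 = 6.4350.
W = Q_H/COP_HP = 65.9/6.4350 = 10.2 MW.

Ẇ_in ≈ 10.2 MW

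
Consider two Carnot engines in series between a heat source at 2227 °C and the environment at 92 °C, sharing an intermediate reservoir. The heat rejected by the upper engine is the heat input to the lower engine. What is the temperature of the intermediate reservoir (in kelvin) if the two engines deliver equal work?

T_m ≈ 1433 K

T_H = 2227 °C → 2227 + 273.15 = 2500.15 K.
T_C = 92 °C → 92 + 273.15 = 365.15 K.
For reversible stages Q_m = Q_H·(T_m/T_H). Setting W₁ = Q_H(1 − T_m/T_H) equal to W₂ = Q_m(1 − T_C/T_m) = Q_H·(T_m − T_C)/T_H gives T_H − T_m = T_m − T_C, so T_m = (T_H + T_C)/2 = (2500.15 + 365.15)/2 = 1433 K.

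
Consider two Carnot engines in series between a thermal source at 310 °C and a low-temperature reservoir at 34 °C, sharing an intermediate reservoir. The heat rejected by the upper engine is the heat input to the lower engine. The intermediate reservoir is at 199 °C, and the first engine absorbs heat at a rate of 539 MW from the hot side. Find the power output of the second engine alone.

Ẇ₂ ≈ 152.5 MW

T_H = 310 °C → 310 + 273.15 = 583.15 K.
T_C = 34 °C → 34 + 273.15 = 307.15 K.
T_m = 199 °C → 199 + 273.15 = 472.15 K.
Heat entering the second stage: Q_m = Q_H·(T_m/T_H) = 539 × 472.15/583.15 = 436.4 MW.
Second-stage efficiency η₂ = 1 − T_C/T_m = 1 − 307.15/472.15 = 0.3495, so W₂ = η₂·Q_m = 152.5 MW.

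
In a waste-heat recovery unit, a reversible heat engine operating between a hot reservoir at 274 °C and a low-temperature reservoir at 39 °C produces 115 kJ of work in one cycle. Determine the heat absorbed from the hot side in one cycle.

Q_H ≈ 268 kJ

T_H = 274 °C → 274 + 273.15 = 547.15 K.
T_C = 39 °C → 39 + 273.15 = 312.15 K.
For a reversible engine, η = 1 − T_C/T_H = 1 − 312.15/547.15 = 0.4295.
Q_H = W/η = 115/0.4295 = 268 kJ.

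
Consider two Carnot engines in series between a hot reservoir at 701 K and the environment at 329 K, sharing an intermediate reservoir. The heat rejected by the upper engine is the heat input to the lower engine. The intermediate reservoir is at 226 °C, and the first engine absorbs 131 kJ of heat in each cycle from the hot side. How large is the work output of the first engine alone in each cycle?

W₁ ≈ 37.7 kJ

T_m = 226 °C → 226 + 273.15 = 499.15 K.
First-stage efficiency η₁ = 1 − T_m/T_H = 1 − 499.15/701.00 = 0.2879.
W₁ = η₁·Q_H = 0.2879 × 131 = 37.7 kJ.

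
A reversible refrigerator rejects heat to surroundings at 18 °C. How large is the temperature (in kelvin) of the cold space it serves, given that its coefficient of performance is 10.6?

T_C ≈ 266.1 K

T_H = 18 °C → 18 + 273.15 = 291.15 K.
COP_R = T_C/(T_H − T_C) ⇒ T_C = T_H·COP_R/(1 + COP_R) = 291.15 × 10.6/(1 + 10.6) = 266.1 K.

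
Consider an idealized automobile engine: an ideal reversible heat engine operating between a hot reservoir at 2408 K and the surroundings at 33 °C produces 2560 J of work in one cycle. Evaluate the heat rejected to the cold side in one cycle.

Q_C ≈ 373 J

T_C = 33 °C → 33 + 273.15 = 306.15 K.
The Carnot efficiency is η = 1 − T_C/T_H = 1 − 306.15/2408.00 = 0.8729.
Since Q_C/Q_H = T_C/T_H and Q_H = W/η, Q_C = W·T_C/(T_H − T_C) = 2560 × 306.15/2101.85 = 373 J.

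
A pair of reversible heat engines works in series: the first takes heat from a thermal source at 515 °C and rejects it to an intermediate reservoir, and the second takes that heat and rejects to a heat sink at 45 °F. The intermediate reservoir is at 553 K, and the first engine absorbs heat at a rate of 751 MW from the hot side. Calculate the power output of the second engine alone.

Ẇ₂ ≈ 259.8 MW

T_H = 515 °C → 515 + 273.15 = 788.15 K.
T_C = 45 °F → (45 − 32) × 5/9 = 7.22 °C = 280.37 K.
Heat entering the second stage: Q_m = Q_H·(T_m/T_H) = 751 × 553.00/788.15 = 526.9 MW.
Second-stage efficiency η₂ = 1 − T_C/T_m = 1 − 280.37/553.00 = 0.4930, so W₂ = η₂·Q_m = 259.8 MW.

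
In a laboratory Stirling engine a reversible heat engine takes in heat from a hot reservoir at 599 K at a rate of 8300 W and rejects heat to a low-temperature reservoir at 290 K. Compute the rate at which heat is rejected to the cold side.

Carnot efficiency: η = 1 − T_C/T_H = 1 − 290.00/599.00 = 0.5159.
For a reversible cycle Q_C/Q_H = T_C/T_H, so Q_C = 8300 × 290.00/599.00 = 4018 W.

Q̇_C ≈ 4018 W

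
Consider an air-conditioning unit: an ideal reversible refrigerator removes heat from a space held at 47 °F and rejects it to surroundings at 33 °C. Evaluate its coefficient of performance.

COP_R ≈ 11.41

T_H = 33 °C → 33 + 273.15 = 306.15 K.
T_C = 47 °F → (47 − 32) × 5/9 = 8.33 °C = 281.48 K.
For a reversible refrigerator, COP_R = T_C/(T_H − T_C) = 281.48/(306.15 − 281.48) = 11.41.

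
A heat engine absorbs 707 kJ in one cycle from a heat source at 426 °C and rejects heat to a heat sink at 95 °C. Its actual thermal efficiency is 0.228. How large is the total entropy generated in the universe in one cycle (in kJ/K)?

T_H = 426 °C → 426 + 273.15 = 699.15 K.
T_C = 95 °C → 95 + 273.15 = 368.15 K.
W = η·Q_H = 0.228 × 707 = 161.2 kJ, so Q_C = Q_H − W = 545.8 kJ.
Entropy balance on the reservoirs: −Q_H/T_H = -1.011 kJ/K, +Q_C/T_C = 1.483 kJ/K.
ΔS_univ = −Q_H/T_H + Q_C/T_C = 0.471 kJ/K (> 0, since η = 0.228 < η_Carnot = 0.473).

ΔS_univ ≈ 0.471 kJ/K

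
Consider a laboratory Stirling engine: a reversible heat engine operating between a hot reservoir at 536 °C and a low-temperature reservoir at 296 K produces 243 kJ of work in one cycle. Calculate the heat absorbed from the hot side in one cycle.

T_H = 536 °C → 536 + 273.15 = 809.15 K.
The Carnot efficiency is η = 1 − T_C/T_H = 1 − 296.00/809.15 = 0.6342.
Q_H = W/η = 243/0.6342 = 383 kJ.

Q_H ≈ 383 kJ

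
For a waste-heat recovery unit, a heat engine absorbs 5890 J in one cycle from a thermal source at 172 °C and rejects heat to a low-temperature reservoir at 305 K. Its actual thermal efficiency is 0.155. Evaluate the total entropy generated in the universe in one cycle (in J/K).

ΔS_univ ≈ 3.09 J/K

T_H = 172 °C → 172 + 273.15 = 445.15 K.
W = η·Q_H = 0.155 × 5890 = 913.0 J, so Q_C = Q_H − W = 4977 J.
The hot reservoir loses entropy Q_H/T_H = 5890/445.15 = 13.23 J/K; the cold reservoir gains Q_C/T_C = 4977/305.00 = 16.32 J/K.
ΔS_univ = −Q_H/T_H + Q_C/T_C = 3.09 J/K (> 0, since η = 0.155 < η_Carnot = 0.315).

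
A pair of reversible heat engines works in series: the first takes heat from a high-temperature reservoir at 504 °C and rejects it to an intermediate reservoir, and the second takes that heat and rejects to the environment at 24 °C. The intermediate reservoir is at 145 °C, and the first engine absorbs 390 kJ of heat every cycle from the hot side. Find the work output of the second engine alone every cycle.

W₂ ≈ 60.72 kJ

T_H = 504 °C → 504 + 273.15 = 777.15 K.
T_C = 24 °C → 24 + 273.15 = 297.15 K.
T_m = 145 °C → 145 + 273.15 = 418.15 K.
Heat entering the second stage: Q_m = Q_H·(T_m/T_H) = 390 × 418.15/777.15 = 209.8 kJ.
Second-stage efficiency η₂ = 1 − T_C/T_m = 1 − 297.15/418.15 = 0.2894, so W₂ = η₂·Q_m = 60.72 kJ.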